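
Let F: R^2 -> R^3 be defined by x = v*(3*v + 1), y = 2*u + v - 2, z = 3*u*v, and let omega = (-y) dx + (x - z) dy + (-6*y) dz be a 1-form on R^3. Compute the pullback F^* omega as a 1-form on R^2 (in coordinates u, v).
F^* omega = (2*v*(-21*u - 6*v + 19)) du + (-36*u^2 - 33*u*v + 34*u - 3*v^2 + 12*v + 2) dv

Using F^*(f dg) = (f ∘ F) d(g ∘ F), substitute each coordinate x_i by F_i(u, v) in f_i, and replace dx_i by d F_i = (∂F_i/∂u) du + (∂F_i/∂v) dv.
  For the x component: f_1(F) = -2*u - v + 2; d F_1 = (0) du + (6*v + 1) dv
  For the y component: f_2(F) = v*(-3*u + 3*v + 1); d F_2 = (2) du + (1) dv
  For the z component: f_3(F) = -12*u - 6*v + 12; d F_3 = (3*v) du + (3*u) dv
Combining and collecting du, dv coefficients:
  coeff of du: 2*v*(-21*u - 6*v + 19)
  coeff of dv: -36*u^2 - 33*u*v + 34*u - 3*v^2 + 12*v + 2
F^* omega = (2*v*(-21*u - 6*v + 19)) du + (-36*u^2 - 33*u*v + 34*u - 3*v^2 + 12*v + 2) dv.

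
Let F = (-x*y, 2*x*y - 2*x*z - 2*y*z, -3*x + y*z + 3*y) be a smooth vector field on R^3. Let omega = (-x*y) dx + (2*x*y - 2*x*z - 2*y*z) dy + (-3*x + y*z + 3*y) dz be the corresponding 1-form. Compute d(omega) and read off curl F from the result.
d(omega) = (2*x + 2*y + z + 3) dy ∧ dz + (3) dz ∧ dx + (x + 2*y - 2*z) dx ∧ dy; curl F = (2*x + 2*y + z + 3, 3, x + 2*y - 2*z)

d omega = sum_{i<j} (∂f_j/∂x_i - ∂f_i/∂x_j) dx_i ∧ dx_j. Under the identification (dy ∧ dz, dz ∧ dx, dx ∧ dy) ↔ (e_x, e_y, e_z), the coefficients are exactly the components of curl F. Compute:
  ∂R/∂y - ∂Q/∂z = (z + 3) - (-2*x - 2*y) = 2*x + 2*y + z + 3
  ∂P/∂z - ∂R/∂x = (0) - (-3) = 3
  ∂Q/∂x - ∂P/∂y = (2*y - 2*z) - (-x) = x + 2*y - 2*z.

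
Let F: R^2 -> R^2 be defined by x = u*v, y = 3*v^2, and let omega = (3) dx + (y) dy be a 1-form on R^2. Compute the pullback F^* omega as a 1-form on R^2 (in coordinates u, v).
F^* omega = (3*v) du + (3*u + 18*v^3) dv

Using F^*(f dg) = (f ∘ F) d(g ∘ F), substitute each coordinate x_i by F_i(u, v) in f_i, and replace dx_i by d F_i = (∂F_i/∂u) du + (∂F_i/∂v) dv.
  For the x component: f_1(F) = 3; d F_1 = (v) du + (u) dv
  For the y component: f_2(F) = 3*v^2; d F_2 = (0) du + (6*v) dv
Combining and collecting du, dv coefficients:
  coeff of du: 3*v
  coeff of dv: 3*u + 18*v^3
F^* omega = (3*v) du + (3*u + 18*v^3) dv.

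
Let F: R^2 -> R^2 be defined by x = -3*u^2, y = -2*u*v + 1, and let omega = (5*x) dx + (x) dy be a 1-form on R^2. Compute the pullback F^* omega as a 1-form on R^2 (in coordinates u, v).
F^* omega = (6*u^2*(15*u + v)) du + (6*u^3) dv

Using F^*(f dg) = (f ∘ F) d(g ∘ F), substitute each coordinate x_i by F_i(u, v) in f_i, and replace dx_i by d F_i = (∂F_i/∂u) du + (∂F_i/∂v) dv.
  For the x component: f_1(F) = -15*u^2; d F_1 = (-6*u) du + (0) dv
  For the y component: f_2(F) = -3*u^2; d F_2 = (-2*v) du + (-2*u) dv
Combining and collecting du, dv coefficients:
  coeff of du: 6*u^2*(15*u + v)
  coeff of dv: 6*u^3
F^* omega = (6*u^2*(15*u + v)) du + (6*u^3) dv.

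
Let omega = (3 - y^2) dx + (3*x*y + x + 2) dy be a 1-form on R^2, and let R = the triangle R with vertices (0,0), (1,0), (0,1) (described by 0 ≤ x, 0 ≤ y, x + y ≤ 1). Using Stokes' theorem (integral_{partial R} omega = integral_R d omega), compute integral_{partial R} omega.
integral_(partial R) omega = 4/3

Stokes: integral_partial_R omega = integral_R d omega with d omega = (∂Q/∂x - ∂P/∂y) dx ∧ dy.
  ∂Q/∂x = 3*y + 1
  ∂P/∂y = -2*y
  integrand = ∂Q/∂x - ∂P/∂y = 5*y + 1.
Integrating over R: integral_0^1 integral_0^{1-x} (5*y + 1) dy dx = 4/3.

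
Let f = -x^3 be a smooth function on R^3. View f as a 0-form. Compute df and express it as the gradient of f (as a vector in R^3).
df = (-3*x^2) dx + (0) dy + (0) dz; grad f = (-3*x^2, 0, 0)

For a 0-form f, d f = (∂f/∂x) dx + (∂f/∂y) dy + (∂f/∂z) dz. The components of the vector representation are exactly the entries of grad f in Cartesian coordinates:
  ∂f/∂x = -3*x^2
  ∂f/∂y = 0
  ∂f/∂z = 0.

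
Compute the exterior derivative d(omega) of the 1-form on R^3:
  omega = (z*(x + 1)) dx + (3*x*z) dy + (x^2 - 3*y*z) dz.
d(omega) = (3*z) dx ∧ dy + (x - 1) dx ∧ dz + (-3*x - 3*z) dy ∧ dz

For a 1-form omega = sum_i f_i dx_i, the exterior derivative is
  d(omega) = sum_{i < j} (∂f_j/∂x_i - ∂f_i/∂x_j) dx_i ∧ dx_j.
  coefficient of dx ∧ dy: ∂f_2/∂x - ∂f_1/∂y = ∂(3*x*z)/∂x - ∂(z*(x + 1))/∂y = 3*z
  coefficient of dx ∧ dz: ∂f_3/∂x - ∂f_1/∂z = ∂(x^2 - 3*y*z)/∂x - ∂(z*(x + 1))/∂z = x - 1
  coefficient of dy ∧ dz: ∂f_3/∂y - ∂f_2/∂z = ∂(x^2 - 3*y*z)/∂y - ∂(3*x*z)/∂z = -3*x - 3*z
Assembling: d(omega) = (3*z) dx ∧ dy + (x - 1) dx ∧ dz + (-3*x - 3*z) dy ∧ dz.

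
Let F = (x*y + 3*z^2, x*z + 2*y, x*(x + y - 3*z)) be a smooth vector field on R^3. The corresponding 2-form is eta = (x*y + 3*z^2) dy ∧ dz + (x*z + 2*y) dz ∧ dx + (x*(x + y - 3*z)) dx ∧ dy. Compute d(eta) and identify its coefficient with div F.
d(eta) = (-3*x + y + 2) dx ∧ dy ∧ dz; div F = -3*x + y + 2

For a 2-form in R^3 of the form above, applying d gives a 3-form with coefficient ∂P/∂x + ∂Q/∂y + ∂R/∂z:
  ∂P/∂x = y
  ∂Q/∂y = 2
  ∂R/∂z = -3*x
Sum = -3*x + y + 2, which is exactly div F.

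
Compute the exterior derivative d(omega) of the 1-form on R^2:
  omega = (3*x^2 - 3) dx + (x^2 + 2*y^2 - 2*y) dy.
d(omega) = (2*x) dx ∧ dy

For a 1-form omega = sum_i f_i dx_i, the exterior derivative is
  d(omega) = sum_{i < j} (∂f_j/∂x_i - ∂f_i/∂x_j) dx_i ∧ dx_j.
  coefficient of dx ∧ dy: ∂f_2/∂x - ∂f_1/∂y = ∂(x^2 + 2*y^2 - 2*y)/∂x - ∂(3*x^2 - 3)/∂y = 2*x
Assembling: d(omega) = (2*x) dx ∧ dy.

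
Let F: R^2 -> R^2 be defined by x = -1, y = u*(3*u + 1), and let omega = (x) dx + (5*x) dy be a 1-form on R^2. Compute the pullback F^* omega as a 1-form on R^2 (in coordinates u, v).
F^* omega = (-30*u - 5) du

Using F^*(f dg) = (f ∘ F) d(g ∘ F), substitute each coordinate x_i by F_i(u, v) in f_i, and replace dx_i by d F_i = (∂F_i/∂u) du + (∂F_i/∂v) dv.
  For the x component: f_1(F) = -1; d F_1 = (0) du + (0) dv
  For the y component: f_2(F) = -5; d F_2 = (6*u + 1) du + (0) dv
Combining and collecting du, dv coefficients:
  coeff of du: -30*u - 5
  coeff of dv: 0
F^* omega = (-30*u - 5) du.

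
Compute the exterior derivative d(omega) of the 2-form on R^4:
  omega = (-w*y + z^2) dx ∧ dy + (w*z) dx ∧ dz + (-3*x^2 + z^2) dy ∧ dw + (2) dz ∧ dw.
d(omega) = (2*z) dx ∧ dy ∧ dz + (-6*x - y) dx ∧ dy ∧ dw + (z) dx ∧ dz ∧ dw + (-2*z) dy ∧ dz ∧ dw

For a 2-form omega = sum_{i<j} g_{ij} dx_i ∧ dx_j, the exterior derivative is
  d(omega) = sum_{i<j} d(g_{ij}) ∧ dx_i ∧ dx_j = sum_{i<j, k} (∂g_{ij}/∂x_k) dx_k ∧ dx_i ∧ dx_j.
Expand each term, using dx_k ∧ dx_i ∧ dx_j = sgn(permutation) dx_{(a)} ∧ dx_{(b)} ∧ dx_{(c)} with (a < b < c) sorted:
  d(-w*y + z^2) includes (∂/∂z)(-w*y + z^2) dz = (2*z) dz, which multiplied by dx ∧ dy gives (2*z) dx ∧ dy ∧ dz
  d(-w*y + z^2) includes (∂/∂w)(-w*y + z^2) dw = (-y) dw, which multiplied by dx ∧ dy gives (-y) dx ∧ dy ∧ dw
  d(w*z) includes (∂/∂w)(w*z) dw = (z) dw, which multiplied by dx ∧ dz gives (z) dx ∧ dz ∧ dw
  d(-3*x^2 + z^2) includes (∂/∂x)(-3*x^2 + z^2) dx = (-6*x) dx, which multiplied by dy ∧ dw gives (-6*x) dx ∧ dy ∧ dw
  d(-3*x^2 + z^2) includes (∂/∂z)(-3*x^2 + z^2) dz = (2*z) dz, which multiplied by dy ∧ dw gives (-2*z) dy ∧ dz ∧ dw
Collecting like 3-forms: d(omega) = (2*z) dx ∧ dy ∧ dz + (-6*x - y) dx ∧ dy ∧ dw + (z) dx ∧ dz ∧ dw + (-2*z) dy ∧ dz ∧ dw.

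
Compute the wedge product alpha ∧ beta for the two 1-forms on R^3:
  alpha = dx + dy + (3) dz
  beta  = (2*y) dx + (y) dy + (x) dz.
alpha ∧ beta = (-y) dx ∧ dy + (x - 6*y) dx ∧ dz + (x - 3*y) dy ∧ dz

Distribute the wedge, using dx_i ∧ dx_j = -dx_j ∧ dx_i and dx_i ∧ dx_i = 0. For each pair (i, j) with i < j, the coefficient of dx_i ∧ dx_j in alpha ∧ beta is (alpha_i * beta_j - alpha_j * beta_i). Collecting: alpha ∧ beta = (-y) dx ∧ dy + (x - 6*y) dx ∧ dz + (x - 3*y) dy ∧ dz.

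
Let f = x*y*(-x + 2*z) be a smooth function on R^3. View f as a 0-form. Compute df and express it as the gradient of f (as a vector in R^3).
df = (2*y*(-x + z)) dx + (x*(-x + 2*z)) dy + (2*x*y) dz; grad f = (2*y*(-x + z), x*(-x + 2*z), 2*x*y)

For a 0-form f, d f = (∂f/∂x) dx + (∂f/∂y) dy + (∂f/∂z) dz. The components of the vector representation are exactly the entries of grad f in Cartesian coordinates:
  ∂f/∂x = 2*y*(-x + z)
  ∂f/∂y = x*(-x + 2*z)
  ∂f/∂z = 2*x*y.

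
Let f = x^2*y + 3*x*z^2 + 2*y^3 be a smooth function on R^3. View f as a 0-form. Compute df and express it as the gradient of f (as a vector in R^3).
df = (2*x*y + 3*z^2) dx + (x^2 + 6*y^2) dy + (6*x*z) dz; grad f = (2*x*y + 3*z^2, x^2 + 6*y^2, 6*x*z)

For a 0-form f, d f = (∂f/∂x) dx + (∂f/∂y) dy + (∂f/∂z) dz. The components of the vector representation are exactly the entries of grad f in Cartesian coordinates:
  ∂f/∂x = 2*x*y + 3*z^2
  ∂f/∂y = x^2 + 6*y^2
  ∂f/∂z = 6*x*z.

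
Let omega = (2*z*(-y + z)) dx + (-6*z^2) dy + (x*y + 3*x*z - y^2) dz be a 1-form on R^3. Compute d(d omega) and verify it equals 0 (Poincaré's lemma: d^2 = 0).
d(d omega) = 0

Step 1: d omega = sum_{i<j} (∂f_j/∂x_i - ∂f_i/∂x_j) dx_i ∧ dx_j:
  coeff of dx ∧ dy: 2*z
  coeff of dx ∧ dz: 3*y - z
  coeff of dy ∧ dz: x - 2*y + 12*z
Step 2: Apply d again to each 2-form coefficient. The only possible 3-form in R^3 is dx ∧ dy ∧ dz, with coefficient
  ∂(coeff of dy∧dz)/∂x - ∂(coeff of dx∧dz)/∂y + ∂(coeff of dx∧dy)/∂z
  = ∂/∂x (x - 2*y + 12*z) - ∂/∂y (3*y - z) + ∂/∂z (2*z).
Each of these terms simplifies to sums of mixed partials that cancel in pairs. The result is 0 (by equality of mixed partials for smooth functions — Schwarz / Clairaut).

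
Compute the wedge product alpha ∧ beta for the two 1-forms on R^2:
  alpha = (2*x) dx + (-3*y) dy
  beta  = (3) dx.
alpha ∧ beta = (9*y) dx ∧ dy

Distribute the wedge, using dx_i ∧ dx_j = -dx_j ∧ dx_i and dx_i ∧ dx_i = 0. For each pair (i, j) with i < j, the coefficient of dx_i ∧ dx_j in alpha ∧ beta is (alpha_i * beta_j - alpha_j * beta_i). Collecting: alpha ∧ beta = (9*y) dx ∧ dy.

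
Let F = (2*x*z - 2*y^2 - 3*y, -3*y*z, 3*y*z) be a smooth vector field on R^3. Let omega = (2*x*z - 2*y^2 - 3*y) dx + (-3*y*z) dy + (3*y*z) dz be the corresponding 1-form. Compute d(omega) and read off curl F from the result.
d(omega) = (3*y + 3*z) dy ∧ dz + (2*x) dz ∧ dx + (4*y + 3) dx ∧ dy; curl F = (3*y + 3*z, 2*x, 4*y + 3)

d omega = sum_{i<j} (∂f_j/∂x_i - ∂f_i/∂x_j) dx_i ∧ dx_j. Under the identification (dy ∧ dz, dz ∧ dx, dx ∧ dy) ↔ (e_x, e_y, e_z), the coefficients are exactly the components of curl F. Compute:
  ∂R/∂y - ∂Q/∂z = (3*z) - (-3*y) = 3*y + 3*z
  ∂P/∂z - ∂R/∂x = (2*x) - (0) = 2*x
  ∂Q/∂x - ∂P/∂y = (0) - (-4*y - 3) = 4*y + 3.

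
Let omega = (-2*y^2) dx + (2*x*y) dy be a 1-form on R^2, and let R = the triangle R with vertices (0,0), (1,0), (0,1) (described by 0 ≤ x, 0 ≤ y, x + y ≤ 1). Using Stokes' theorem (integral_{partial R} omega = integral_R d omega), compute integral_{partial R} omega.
integral_(partial R) omega = 1

Stokes: integral_partial_R omega = integral_R d omega with d omega = (∂Q/∂x - ∂P/∂y) dx ∧ dy.
  ∂Q/∂x = 2*y
  ∂P/∂y = -4*y
  integrand = ∂Q/∂x - ∂P/∂y = 6*y.
Integrating over R: integral_0^1 integral_0^{1-x} (6*y) dy dx = 1.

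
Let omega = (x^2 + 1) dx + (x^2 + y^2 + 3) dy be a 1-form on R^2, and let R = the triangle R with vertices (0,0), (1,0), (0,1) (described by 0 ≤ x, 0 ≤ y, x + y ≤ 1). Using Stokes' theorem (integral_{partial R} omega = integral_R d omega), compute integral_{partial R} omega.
integral_(partial R) omega = 1/3

Stokes: integral_partial_R omega = integral_R d omega with d omega = (∂Q/∂x - ∂P/∂y) dx ∧ dy.
  ∂Q/∂x = 2*x
  ∂P/∂y = 0
  integrand = ∂Q/∂x - ∂P/∂y = 2*x.
Integrating over R: integral_0^1 integral_0^{1-x} (2*x) dy dx = 1/3.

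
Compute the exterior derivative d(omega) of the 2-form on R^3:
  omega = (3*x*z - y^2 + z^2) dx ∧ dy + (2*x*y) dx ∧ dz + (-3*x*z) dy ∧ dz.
d(omega) = (x - z) dx ∧ dy ∧ dz

For a 2-form omega = sum_{i<j} g_{ij} dx_i ∧ dx_j, the exterior derivative is
  d(omega) = sum_{i<j} d(g_{ij}) ∧ dx_i ∧ dx_j = sum_{i<j, k} (∂g_{ij}/∂x_k) dx_k ∧ dx_i ∧ dx_j.
Expand each term, using dx_k ∧ dx_i ∧ dx_j = sgn(permutation) dx_{(a)} ∧ dx_{(b)} ∧ dx_{(c)} with (a < b < c) sorted:
  d(3*x*z - y^2 + z^2) includes (∂/∂z)(3*x*z - y^2 + z^2) dz = (3*x + 2*z) dz, which multiplied by dx ∧ dy gives (3*x + 2*z) dx ∧ dy ∧ dz
  d(2*x*y) includes (∂/∂y)(2*x*y) dy = (2*x) dy, which multiplied by dx ∧ dz gives (-2*x) dx ∧ dy ∧ dz
  d(-3*x*z) includes (∂/∂x)(-3*x*z) dx = (-3*z) dx, which multiplied by dy ∧ dz gives (-3*z) dx ∧ dy ∧ dz
Collecting like 3-forms: d(omega) = (x - z) dx ∧ dy ∧ dz.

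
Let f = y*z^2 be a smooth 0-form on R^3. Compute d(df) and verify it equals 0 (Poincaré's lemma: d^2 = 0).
d(df) = 0

Step 1: df = sum_i (∂f/∂x_i) dx_i = (0) dx + (z^2) dy + (2*y*z) dz.
Step 2: Apply d again. Using the 1-form formula, the coefficient of dx ∧ dy in d(df) is ∂^2 f/∂x ∂y - ∂^2 f/∂y ∂x = (0) - (0) = 0 (equality of mixed partials for smooth f).
Similarly for dx ∧ dz and dy ∧ dz — all coefficients vanish. So d(df) = 0.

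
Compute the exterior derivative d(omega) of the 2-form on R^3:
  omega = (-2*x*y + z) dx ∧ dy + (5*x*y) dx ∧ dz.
d(omega) = (1 - 5*x) dx ∧ dy ∧ dz

For a 2-form omega = sum_{i<j} g_{ij} dx_i ∧ dx_j, the exterior derivative is
  d(omega) = sum_{i<j} d(g_{ij}) ∧ dx_i ∧ dx_j = sum_{i<j, k} (∂g_{ij}/∂x_k) dx_k ∧ dx_i ∧ dx_j.
Expand each term, using dx_k ∧ dx_i ∧ dx_j = sgn(permutation) dx_{(a)} ∧ dx_{(b)} ∧ dx_{(c)} with (a < b < c) sorted:
  d(-2*x*y + z) includes (∂/∂z)(-2*x*y + z) dz = (1) dz, which multiplied by dx ∧ dy gives (1) dx ∧ dy ∧ dz
  d(5*x*y) includes (∂/∂y)(5*x*y) dy = (5*x) dy, which multiplied by dx ∧ dz gives (-5*x) dx ∧ dy ∧ dz
Collecting like 3-forms: d(omega) = (1 - 5*x) dx ∧ dy ∧ dz.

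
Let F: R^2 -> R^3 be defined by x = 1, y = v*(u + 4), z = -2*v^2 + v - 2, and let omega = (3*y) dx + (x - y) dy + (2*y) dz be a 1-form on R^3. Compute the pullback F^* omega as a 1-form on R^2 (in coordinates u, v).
F^* omega = (v*(-u*v - 4*v + 1)) du + (-u^2*v - 8*u*v^2 - 6*u*v + u - 32*v^2 - 8*v + 4) dv

Using F^*(f dg) = (f ∘ F) d(g ∘ F), substitute each coordinate x_i by F_i(u, v) in f_i, and replace dx_i by d F_i = (∂F_i/∂u) du + (∂F_i/∂v) dv.
  For the x component: f_1(F) = 3*v*(u + 4); d F_1 = (0) du + (0) dv
  For the y component: f_2(F) = -u*v - 4*v + 1; d F_2 = (v) du + (u + 4) dv
  For the z component: f_3(F) = 2*v*(u + 4); d F_3 = (0) du + (1 - 4*v) dv
Combining and collecting du, dv coefficients:
  coeff of du: v*(-u*v - 4*v + 1)
  coeff of dv: -u^2*v - 8*u*v^2 - 6*u*v + u - 32*v^2 - 8*v + 4
F^* omega = (v*(-u*v - 4*v + 1)) du + (-u^2*v - 8*u*v^2 - 6*u*v + u - 32*v^2 - 8*v + 4) dv.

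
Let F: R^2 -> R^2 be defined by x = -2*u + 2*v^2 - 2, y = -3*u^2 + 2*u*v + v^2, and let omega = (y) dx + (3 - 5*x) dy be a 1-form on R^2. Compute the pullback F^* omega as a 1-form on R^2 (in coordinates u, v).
F^* omega = (-54*u^2 + 60*u*v^2 + 16*u*v - 78*u - 20*v^3 - 2*v^2 + 26*v) du + (-12*u^2*v + 20*u^2 - 12*u*v^2 + 20*u*v + 26*u - 16*v^3 + 26*v) dv

Using F^*(f dg) = (f ∘ F) d(g ∘ F), substitute each coordinate x_i by F_i(u, v) in f_i, and replace dx_i by d F_i = (∂F_i/∂u) du + (∂F_i/∂v) dv.
  For the x component: f_1(F) = -3*u^2 + 2*u*v + v^2; d F_1 = (-2) du + (4*v) dv
  For the y component: f_2(F) = 10*u - 10*v^2 + 13; d F_2 = (-6*u + 2*v) du + (2*u + 2*v) dv
Combining and collecting du, dv coefficients:
  coeff of du: -54*u^2 + 60*u*v^2 + 16*u*v - 78*u - 20*v^3 - 2*v^2 + 26*v
  coeff of dv: -12*u^2*v + 20*u^2 - 12*u*v^2 + 20*u*v + 26*u - 16*v^3 + 26*v
F^* omega = (-54*u^2 + 60*u*v^2 + 16*u*v - 78*u - 20*v^3 - 2*v^2 + 26*v) du + (-12*u^2*v + 20*u^2 - 12*u*v^2 + 20*u*v + 26*u - 16*v^3 + 26*v) dv.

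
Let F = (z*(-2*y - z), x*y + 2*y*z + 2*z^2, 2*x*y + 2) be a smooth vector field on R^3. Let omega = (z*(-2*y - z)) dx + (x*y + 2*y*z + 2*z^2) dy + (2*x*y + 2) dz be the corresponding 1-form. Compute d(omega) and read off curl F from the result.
d(omega) = (2*x - 2*y - 4*z) dy ∧ dz + (-4*y - 2*z) dz ∧ dx + (y + 2*z) dx ∧ dy; curl F = (2*x - 2*y - 4*z, -4*y - 2*z, y + 2*z)

d omega = sum_{i<j} (∂f_j/∂x_i - ∂f_i/∂x_j) dx_i ∧ dx_j. Under the identification (dy ∧ dz, dz ∧ dx, dx ∧ dy) ↔ (e_x, e_y, e_z), the coefficients are exactly the components of curl F. Compute:
  ∂R/∂y - ∂Q/∂z = (2*x) - (2*y + 4*z) = 2*x - 2*y - 4*z
  ∂P/∂z - ∂R/∂x = (-2*y - 2*z) - (2*y) = -4*y - 2*z
  ∂Q/∂x - ∂P/∂y = (y) - (-2*z) = y + 2*z.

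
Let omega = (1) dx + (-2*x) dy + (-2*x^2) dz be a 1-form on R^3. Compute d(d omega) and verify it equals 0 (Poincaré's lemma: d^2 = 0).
d(d omega) = 0

Step 1: d omega = sum_{i<j} (∂f_j/∂x_i - ∂f_i/∂x_j) dx_i ∧ dx_j:
  coeff of dx ∧ dy: -2
  coeff of dx ∧ dz: -4*x
  coeff of dy ∧ dz: 0
Step 2: Apply d again to each 2-form coefficient. The only possible 3-form in R^3 is dx ∧ dy ∧ dz, with coefficient
  ∂(coeff of dy∧dz)/∂x - ∂(coeff of dx∧dz)/∂y + ∂(coeff of dx∧dy)/∂z
  = ∂/∂x (0) - ∂/∂y (-4*x) + ∂/∂z (-2).
Each of these terms simplifies to sums of mixed partials that cancel in pairs. The result is 0 (by equality of mixed partials for smooth functions — Schwarz / Clairaut).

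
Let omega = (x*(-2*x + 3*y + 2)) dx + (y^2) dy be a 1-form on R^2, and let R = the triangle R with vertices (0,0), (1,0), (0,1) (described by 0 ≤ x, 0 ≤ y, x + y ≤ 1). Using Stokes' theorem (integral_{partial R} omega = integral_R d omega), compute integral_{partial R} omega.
integral_(partial R) omega = -1/2

Stokes: integral_partial_R omega = integral_R d omega with d omega = (∂Q/∂x - ∂P/∂y) dx ∧ dy.
  ∂Q/∂x = 0
  ∂P/∂y = 3*x
  integrand = ∂Q/∂x - ∂P/∂y = -3*x.
Integrating over R: integral_0^1 integral_0^{1-x} (-3*x) dy dx = -1/2.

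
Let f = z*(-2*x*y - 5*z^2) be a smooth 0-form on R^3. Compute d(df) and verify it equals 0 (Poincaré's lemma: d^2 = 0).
d(df) = 0

Step 1: df = sum_i (∂f/∂x_i) dx_i = (-2*y*z) dx + (-2*x*z) dy + (-2*x*y - 15*z^2) dz.
Step 2: Apply d again. Using the 1-form formula, the coefficient of dx ∧ dy in d(df) is ∂^2 f/∂x ∂y - ∂^2 f/∂y ∂x = (-2*z) - (-2*z) = 0 (equality of mixed partials for smooth f).
Similarly for dx ∧ dz and dy ∧ dz — all coefficients vanish. So d(df) = 0.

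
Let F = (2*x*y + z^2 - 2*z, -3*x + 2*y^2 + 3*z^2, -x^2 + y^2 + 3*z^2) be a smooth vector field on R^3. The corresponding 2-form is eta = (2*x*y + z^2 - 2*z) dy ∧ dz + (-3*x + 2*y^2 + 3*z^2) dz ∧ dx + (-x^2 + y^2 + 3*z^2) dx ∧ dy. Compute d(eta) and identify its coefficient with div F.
d(eta) = (6*y + 6*z) dx ∧ dy ∧ dz; div F = 6*y + 6*z

For a 2-form in R^3 of the form above, applying d gives a 3-form with coefficient ∂P/∂x + ∂Q/∂y + ∂R/∂z:
  ∂P/∂x = 2*y
  ∂Q/∂y = 4*y
  ∂R/∂z = 6*z
Sum = 6*y + 6*z, which is exactly div F.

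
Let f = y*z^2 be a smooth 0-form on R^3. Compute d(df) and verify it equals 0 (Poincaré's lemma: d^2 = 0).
d(df) = 0

Step 1: df = sum_i (∂f/∂x_i) dx_i = (0) dx + (z^2) dy + (2*y*z) dz.
Step 2: Apply d again. Using the 1-form formula, the coefficient of dx ∧ dy in d(df) is ∂^2 f/∂x ∂y - ∂^2 f/∂y ∂x = (0) - (0) = 0 (equality of mixed partials for smooth f).
Similarly for dx ∧ dz and dy ∧ dz — all coefficients vanish. So d(df) = 0.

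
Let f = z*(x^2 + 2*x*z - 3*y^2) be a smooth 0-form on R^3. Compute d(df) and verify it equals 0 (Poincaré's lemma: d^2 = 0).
d(df) = 0

Step 1: df = sum_i (∂f/∂x_i) dx_i = (2*z*(x + z)) dx + (-6*y*z) dy + (x^2 + 4*x*z - 3*y^2) dz.
Step 2: Apply d again. Using the 1-form formula, the coefficient of dx ∧ dy in d(df) is ∂^2 f/∂x ∂y - ∂^2 f/∂y ∂x = (0) - (0) = 0 (equality of mixed partials for smooth f).
Similarly for dx ∧ dz and dy ∧ dz — all coefficients vanish. So d(df) = 0.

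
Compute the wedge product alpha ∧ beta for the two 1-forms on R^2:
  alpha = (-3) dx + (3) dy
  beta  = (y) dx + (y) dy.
alpha ∧ beta = (-6*y) dx ∧ dy

Distribute the wedge, using dx_i ∧ dx_j = -dx_j ∧ dx_i and dx_i ∧ dx_i = 0. For each pair (i, j) with i < j, the coefficient of dx_i ∧ dx_j in alpha ∧ beta is (alpha_i * beta_j - alpha_j * beta_i). Collecting: alpha ∧ beta = (-6*y) dx ∧ dy.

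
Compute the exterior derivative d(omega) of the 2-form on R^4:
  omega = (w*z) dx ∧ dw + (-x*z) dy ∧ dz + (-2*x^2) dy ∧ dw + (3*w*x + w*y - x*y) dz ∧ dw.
d(omega) = (2*w - y) dx ∧ dz ∧ dw + (-z) dx ∧ dy ∧ dz + (-4*x) dx ∧ dy ∧ dw + (w - x) dy ∧ dz ∧ dw

For a 2-form omega = sum_{i<j} g_{ij} dx_i ∧ dx_j, the exterior derivative is
  d(omega) = sum_{i<j} d(g_{ij}) ∧ dx_i ∧ dx_j = sum_{i<j, k} (∂g_{ij}/∂x_k) dx_k ∧ dx_i ∧ dx_j.
Expand each term, using dx_k ∧ dx_i ∧ dx_j = sgn(permutation) dx_{(a)} ∧ dx_{(b)} ∧ dx_{(c)} with (a < b < c) sorted:
  d(w*z) includes (∂/∂z)(w*z) dz = (w) dz, which multiplied by dx ∧ dw gives (-w) dx ∧ dz ∧ dw
  d(-x*z) includes (∂/∂x)(-x*z) dx = (-z) dx, which multiplied by dy ∧ dz gives (-z) dx ∧ dy ∧ dz
  d(-2*x^2) includes (∂/∂x)(-2*x^2) dx = (-4*x) dx, which multiplied by dy ∧ dw gives (-4*x) dx ∧ dy ∧ dw
  d(3*w*x + w*y - x*y) includes (∂/∂x)(3*w*x + w*y - x*y) dx = (3*w - y) dx, which multiplied by dz ∧ dw gives (3*w - y) dx ∧ dz ∧ dw
  d(3*w*x + w*y - x*y) includes (∂/∂y)(3*w*x + w*y - x*y) dy = (w - x) dy, which multiplied by dz ∧ dw gives (w - x) dy ∧ dz ∧ dw
Collecting like 3-forms: d(omega) = (2*w - y) dx ∧ dz ∧ dw + (-z) dx ∧ dy ∧ dz + (-4*x) dx ∧ dy ∧ dw + (w - x) dy ∧ dz ∧ dw.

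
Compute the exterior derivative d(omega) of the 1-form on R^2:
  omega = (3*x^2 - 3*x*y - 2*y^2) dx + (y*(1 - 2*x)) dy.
d(omega) = (3*x + 2*y) dx ∧ dy

For a 1-form omega = sum_i f_i dx_i, the exterior derivative is
  d(omega) = sum_{i < j} (∂f_j/∂x_i - ∂f_i/∂x_j) dx_i ∧ dx_j.
  coefficient of dx ∧ dy: ∂f_2/∂x - ∂f_1/∂y = ∂(y*(1 - 2*x))/∂x - ∂(3*x^2 - 3*x*y - 2*y^2)/∂y = 3*x + 2*y
Assembling: d(omega) = (3*x + 2*y) dx ∧ dy.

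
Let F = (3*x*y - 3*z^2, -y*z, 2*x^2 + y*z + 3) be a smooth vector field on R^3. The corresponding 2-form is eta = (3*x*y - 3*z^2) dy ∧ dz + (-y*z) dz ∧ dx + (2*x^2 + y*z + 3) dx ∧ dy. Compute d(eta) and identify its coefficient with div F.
d(eta) = (4*y - z) dx ∧ dy ∧ dz; div F = 4*y - z

For a 2-form in R^3 of the form above, applying d gives a 3-form with coefficient ∂P/∂x + ∂Q/∂y + ∂R/∂z:
  ∂P/∂x = 3*y
  ∂Q/∂y = -z
  ∂R/∂z = y
Sum = 4*y - z, which is exactly div F.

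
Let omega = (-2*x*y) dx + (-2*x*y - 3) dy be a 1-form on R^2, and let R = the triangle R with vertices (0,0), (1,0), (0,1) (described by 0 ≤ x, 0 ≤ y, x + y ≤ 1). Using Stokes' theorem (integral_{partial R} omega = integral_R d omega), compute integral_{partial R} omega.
integral_(partial R) omega = 0

Stokes: integral_partial_R omega = integral_R d omega with d omega = (∂Q/∂x - ∂P/∂y) dx ∧ dy.
  ∂Q/∂x = -2*y
  ∂P/∂y = -2*x
  integrand = ∂Q/∂x - ∂P/∂y = 2*x - 2*y.
Integrating over R: integral_0^1 integral_0^{1-x} (2*x - 2*y) dy dx = 0.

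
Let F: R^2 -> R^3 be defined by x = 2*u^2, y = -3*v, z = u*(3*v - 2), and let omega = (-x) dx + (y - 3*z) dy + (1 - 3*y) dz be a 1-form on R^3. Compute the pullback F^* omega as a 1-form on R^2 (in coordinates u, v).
F^* omega = (-8*u^3 + 27*v^2 - 15*v - 2) du + (54*u*v - 15*u + 9*v) dv

Using F^*(f dg) = (f ∘ F) d(g ∘ F), substitute each coordinate x_i by F_i(u, v) in f_i, and replace dx_i by d F_i = (∂F_i/∂u) du + (∂F_i/∂v) dv.
  For the x component: f_1(F) = -2*u^2; d F_1 = (4*u) du + (0) dv
  For the y component: f_2(F) = -9*u*v + 6*u - 3*v; d F_2 = (0) du + (-3) dv
  For the z component: f_3(F) = 9*v + 1; d F_3 = (3*v - 2) du + (3*u) dv
Combining and collecting du, dv coefficients:
  coeff of du: -8*u^3 + 27*v^2 - 15*v - 2
  coeff of dv: 54*u*v - 15*u + 9*v
F^* omega = (-8*u^3 + 27*v^2 - 15*v - 2) du + (54*u*v - 15*u + 9*v) dv.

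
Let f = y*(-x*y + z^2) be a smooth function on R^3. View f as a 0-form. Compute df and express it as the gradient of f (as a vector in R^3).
df = (-y^2) dx + (-2*x*y + z^2) dy + (2*y*z) dz; grad f = (-y^2, -2*x*y + z^2, 2*y*z)

For a 0-form f, d f = (∂f/∂x) dx + (∂f/∂y) dy + (∂f/∂z) dz. The components of the vector representation are exactly the entries of grad f in Cartesian coordinates:
  ∂f/∂x = -y^2
  ∂f/∂y = -2*x*y + z^2
  ∂f/∂z = 2*y*z.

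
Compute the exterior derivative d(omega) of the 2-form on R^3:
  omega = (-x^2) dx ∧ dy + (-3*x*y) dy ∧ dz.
d(omega) = (-3*y) dx ∧ dy ∧ dz

For a 2-form omega = sum_{i<j} g_{ij} dx_i ∧ dx_j, the exterior derivative is
  d(omega) = sum_{i<j} d(g_{ij}) ∧ dx_i ∧ dx_j = sum_{i<j, k} (∂g_{ij}/∂x_k) dx_k ∧ dx_i ∧ dx_j.
Expand each term, using dx_k ∧ dx_i ∧ dx_j = sgn(permutation) dx_{(a)} ∧ dx_{(b)} ∧ dx_{(c)} with (a < b < c) sorted:
  d(-3*x*y) includes (∂/∂x)(-3*x*y) dx = (-3*y) dx, which multiplied by dy ∧ dz gives (-3*y) dx ∧ dy ∧ dz
Collecting like 3-forms: d(omega) = (-3*y) dx ∧ dy ∧ dz.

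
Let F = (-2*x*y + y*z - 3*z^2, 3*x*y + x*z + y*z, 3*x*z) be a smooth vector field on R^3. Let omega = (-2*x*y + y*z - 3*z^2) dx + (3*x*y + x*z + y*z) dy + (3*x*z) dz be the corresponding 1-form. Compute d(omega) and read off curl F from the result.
d(omega) = (-x - y) dy ∧ dz + (y - 9*z) dz ∧ dx + (2*x + 3*y) dx ∧ dy; curl F = (-x - y, y - 9*z, 2*x + 3*y)

d omega = sum_{i<j} (∂f_j/∂x_i - ∂f_i/∂x_j) dx_i ∧ dx_j. Under the identification (dy ∧ dz, dz ∧ dx, dx ∧ dy) ↔ (e_x, e_y, e_z), the coefficients are exactly the components of curl F. Compute:
  ∂R/∂y - ∂Q/∂z = (0) - (x + y) = -x - y
  ∂P/∂z - ∂R/∂x = (y - 6*z) - (3*z) = y - 9*z
  ∂Q/∂x - ∂P/∂y = (3*y + z) - (-2*x + z) = 2*x + 3*y.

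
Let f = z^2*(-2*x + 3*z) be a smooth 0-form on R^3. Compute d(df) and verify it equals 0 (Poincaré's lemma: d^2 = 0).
d(df) = 0

Step 1: df = sum_i (∂f/∂x_i) dx_i = (-2*z^2) dx + (0) dy + (z*(-4*x + 9*z)) dz.
Step 2: Apply d again. Using the 1-form formula, the coefficient of dx ∧ dy in d(df) is ∂^2 f/∂x ∂y - ∂^2 f/∂y ∂x = (0) - (0) = 0 (equality of mixed partials for smooth f).
Similarly for dx ∧ dz and dy ∧ dz — all coefficients vanish. So d(df) = 0.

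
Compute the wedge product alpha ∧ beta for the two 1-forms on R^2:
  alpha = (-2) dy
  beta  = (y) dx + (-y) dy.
alpha ∧ beta = (2*y) dx ∧ dy

Distribute the wedge, using dx_i ∧ dx_j = -dx_j ∧ dx_i and dx_i ∧ dx_i = 0. For each pair (i, j) with i < j, the coefficient of dx_i ∧ dx_j in alpha ∧ beta is (alpha_i * beta_j - alpha_j * beta_i). Collecting: alpha ∧ beta = (2*y) dx ∧ dy.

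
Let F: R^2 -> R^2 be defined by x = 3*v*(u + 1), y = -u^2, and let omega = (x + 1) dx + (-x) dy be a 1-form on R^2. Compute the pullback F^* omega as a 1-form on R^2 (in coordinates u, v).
F^* omega = (3*v*(2*u^2 + 3*u*v + 2*u + 3*v + 1)) du + (9*u^2*v + 18*u*v + 3*u + 9*v + 3) dv

Using F^*(f dg) = (f ∘ F) d(g ∘ F), substitute each coordinate x_i by F_i(u, v) in f_i, and replace dx_i by d F_i = (∂F_i/∂u) du + (∂F_i/∂v) dv.
  For the x component: f_1(F) = 3*u*v + 3*v + 1; d F_1 = (3*v) du + (3*u + 3) dv
  For the y component: f_2(F) = 3*v*(-u - 1); d F_2 = (-2*u) du + (0) dv
Combining and collecting du, dv coefficients:
  coeff of du: 3*v*(2*u^2 + 3*u*v + 2*u + 3*v + 1)
  coeff of dv: 9*u^2*v + 18*u*v + 3*u + 9*v + 3
F^* omega = (3*v*(2*u^2 + 3*u*v + 2*u + 3*v + 1)) du + (9*u^2*v + 18*u*v + 3*u + 9*v + 3) dv.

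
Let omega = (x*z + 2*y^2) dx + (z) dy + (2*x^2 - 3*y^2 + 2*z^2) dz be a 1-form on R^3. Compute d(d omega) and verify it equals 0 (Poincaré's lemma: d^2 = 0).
d(d omega) = 0

Step 1: d omega = sum_{i<j} (∂f_j/∂x_i - ∂f_i/∂x_j) dx_i ∧ dx_j:
  coeff of dx ∧ dy: -4*y
  coeff of dx ∧ dz: 3*x
  coeff of dy ∧ dz: -6*y - 1
Step 2: Apply d again to each 2-form coefficient. The only possible 3-form in R^3 is dx ∧ dy ∧ dz, with coefficient
  ∂(coeff of dy∧dz)/∂x - ∂(coeff of dx∧dz)/∂y + ∂(coeff of dx∧dy)/∂z
  = ∂/∂x (-6*y - 1) - ∂/∂y (3*x) + ∂/∂z (-4*y).
Each of these terms simplifies to sums of mixed partials that cancel in pairs. The result is 0 (by equality of mixed partials for smooth functions — Schwarz / Clairaut).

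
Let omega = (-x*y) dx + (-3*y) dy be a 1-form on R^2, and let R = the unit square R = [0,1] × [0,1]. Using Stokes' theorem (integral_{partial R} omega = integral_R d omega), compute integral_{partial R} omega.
integral_(partial R) omega = 1/2

Stokes: integral_partial_R omega = integral_R d omega with d omega = (∂Q/∂x - ∂P/∂y) dx ∧ dy.
  ∂Q/∂x = 0
  ∂P/∂y = -x
  integrand = ∂Q/∂x - ∂P/∂y = x.
Integrating over R: integral_0^1 integral_0^1 (x) dx dy = 1/2.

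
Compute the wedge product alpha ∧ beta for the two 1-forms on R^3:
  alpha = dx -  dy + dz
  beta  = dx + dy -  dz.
alpha ∧ beta = (2) dx ∧ dy + (-2) dx ∧ dz

Distribute the wedge, using dx_i ∧ dx_j = -dx_j ∧ dx_i and dx_i ∧ dx_i = 0. For each pair (i, j) with i < j, the coefficient of dx_i ∧ dx_j in alpha ∧ beta is (alpha_i * beta_j - alpha_j * beta_i). Collecting: alpha ∧ beta = (2) dx ∧ dy + (-2) dx ∧ dz.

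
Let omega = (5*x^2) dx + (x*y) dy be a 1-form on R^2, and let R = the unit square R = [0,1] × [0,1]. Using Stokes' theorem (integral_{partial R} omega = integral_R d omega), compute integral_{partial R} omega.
integral_(partial R) omega = 1/2

Stokes: integral_partial_R omega = integral_R d omega with d omega = (∂Q/∂x - ∂P/∂y) dx ∧ dy.
  ∂Q/∂x = y
  ∂P/∂y = 0
  integrand = ∂Q/∂x - ∂P/∂y = y.
Integrating over R: integral_0^1 integral_0^1 (y) dx dy = 1/2.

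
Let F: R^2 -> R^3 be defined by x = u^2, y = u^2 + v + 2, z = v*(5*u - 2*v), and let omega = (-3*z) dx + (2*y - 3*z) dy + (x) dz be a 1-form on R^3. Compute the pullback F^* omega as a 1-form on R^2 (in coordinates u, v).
F^* omega = (u*(4*u^2 - 55*u*v + 24*v^2 + 4*v + 8)) du + (5*u^3 - 4*u^2*v + 2*u^2 - 15*u*v + 6*v^2 + 2*v + 4) dv

Using F^*(f dg) = (f ∘ F) d(g ∘ F), substitute each coordinate x_i by F_i(u, v) in f_i, and replace dx_i by d F_i = (∂F_i/∂u) du + (∂F_i/∂v) dv.
  For the x component: f_1(F) = 3*v*(-5*u + 2*v); d F_1 = (2*u) du + (0) dv
  For the y component: f_2(F) = 2*u^2 - 15*u*v + 6*v^2 + 2*v + 4; d F_2 = (2*u) du + (1) dv
  For the z component: f_3(F) = u^2; d F_3 = (5*v) du + (5*u - 4*v) dv
Combining and collecting du, dv coefficients:
  coeff of du: u*(4*u^2 - 55*u*v + 24*v^2 + 4*v + 8)
  coeff of dv: 5*u^3 - 4*u^2*v + 2*u^2 - 15*u*v + 6*v^2 + 2*v + 4
F^* omega = (u*(4*u^2 - 55*u*v + 24*v^2 + 4*v + 8)) du + (5*u^3 - 4*u^2*v + 2*u^2 - 15*u*v + 6*v^2 + 2*v + 4) dv.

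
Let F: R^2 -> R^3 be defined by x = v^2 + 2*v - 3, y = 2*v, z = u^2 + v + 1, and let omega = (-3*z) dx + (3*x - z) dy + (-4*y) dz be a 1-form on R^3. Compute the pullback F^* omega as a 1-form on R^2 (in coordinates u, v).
F^* omega = (-16*u*v) du + (-6*u^2*v - 8*u^2 - 10*v - 26) dv

Using F^*(f dg) = (f ∘ F) d(g ∘ F), substitute each coordinate x_i by F_i(u, v) in f_i, and replace dx_i by d F_i = (∂F_i/∂u) du + (∂F_i/∂v) dv.
  For the x component: f_1(F) = -3*u^2 - 3*v - 3; d F_1 = (0) du + (2*v + 2) dv
  For the y component: f_2(F) = -u^2 + 3*v^2 + 5*v - 10; d F_2 = (0) du + (2) dv
  For the z component: f_3(F) = -8*v; d F_3 = (2*u) du + (1) dv
Combining and collecting du, dv coefficients:
  coeff of du: -16*u*v
  coeff of dv: -6*u^2*v - 8*u^2 - 10*v - 26
F^* omega = (-16*u*v) du + (-6*u^2*v - 8*u^2 - 10*v - 26) dv.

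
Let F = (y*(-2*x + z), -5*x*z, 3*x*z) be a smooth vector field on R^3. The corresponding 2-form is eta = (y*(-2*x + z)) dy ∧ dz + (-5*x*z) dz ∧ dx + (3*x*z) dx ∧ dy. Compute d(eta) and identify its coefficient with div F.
d(eta) = (3*x - 2*y) dx ∧ dy ∧ dz; div F = 3*x - 2*y

For a 2-form in R^3 of the form above, applying d gives a 3-form with coefficient ∂P/∂x + ∂Q/∂y + ∂R/∂z:
  ∂P/∂x = -2*y
  ∂Q/∂y = 0
  ∂R/∂z = 3*x
Sum = 3*x - 2*y, which is exactly div F.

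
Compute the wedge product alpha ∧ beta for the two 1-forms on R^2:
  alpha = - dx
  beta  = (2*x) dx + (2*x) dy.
alpha ∧ beta = (-2*x) dx ∧ dy

Distribute the wedge, using dx_i ∧ dx_j = -dx_j ∧ dx_i and dx_i ∧ dx_i = 0. For each pair (i, j) with i < j, the coefficient of dx_i ∧ dx_j in alpha ∧ beta is (alpha_i * beta_j - alpha_j * beta_i). Collecting: alpha ∧ beta = (-2*x) dx ∧ dy.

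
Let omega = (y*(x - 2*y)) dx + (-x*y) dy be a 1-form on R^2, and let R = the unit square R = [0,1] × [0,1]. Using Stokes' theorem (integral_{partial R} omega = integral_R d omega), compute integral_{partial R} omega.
integral_(partial R) omega = 1

Stokes: integral_partial_R omega = integral_R d omega with d omega = (∂Q/∂x - ∂P/∂y) dx ∧ dy.
  ∂Q/∂x = -y
  ∂P/∂y = x - 4*y
  integrand = ∂Q/∂x - ∂P/∂y = -x + 3*y.
Integrating over R: integral_0^1 integral_0^1 (-x + 3*y) dx dy = 1.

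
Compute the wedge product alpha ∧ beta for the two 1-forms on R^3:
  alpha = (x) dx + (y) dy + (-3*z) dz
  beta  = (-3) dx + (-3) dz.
alpha ∧ beta = (-3*x - 9*z) dx ∧ dz + (3*y) dx ∧ dy + (-3*y) dy ∧ dz

Distribute the wedge, using dx_i ∧ dx_j = -dx_j ∧ dx_i and dx_i ∧ dx_i = 0. For each pair (i, j) with i < j, the coefficient of dx_i ∧ dx_j in alpha ∧ beta is (alpha_i * beta_j - alpha_j * beta_i). Collecting: alpha ∧ beta = (-3*x - 9*z) dx ∧ dz + (3*y) dx ∧ dy + (-3*y) dy ∧ dz.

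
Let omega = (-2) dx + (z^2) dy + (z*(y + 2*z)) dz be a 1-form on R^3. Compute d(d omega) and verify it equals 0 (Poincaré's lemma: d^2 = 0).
d(d omega) = 0

Step 1: d omega = sum_{i<j} (∂f_j/∂x_i - ∂f_i/∂x_j) dx_i ∧ dx_j:
  coeff of dx ∧ dy: 0
  coeff of dx ∧ dz: 0
  coeff of dy ∧ dz: -z
Step 2: Apply d again to each 2-form coefficient. The only possible 3-form in R^3 is dx ∧ dy ∧ dz, with coefficient
  ∂(coeff of dy∧dz)/∂x - ∂(coeff of dx∧dz)/∂y + ∂(coeff of dx∧dy)/∂z
  = ∂/∂x (-z) - ∂/∂y (0) + ∂/∂z (0).
Each of these terms simplifies to sums of mixed partials that cancel in pairs. The result is 0 (by equality of mixed partials for smooth functions — Schwarz / Clairaut).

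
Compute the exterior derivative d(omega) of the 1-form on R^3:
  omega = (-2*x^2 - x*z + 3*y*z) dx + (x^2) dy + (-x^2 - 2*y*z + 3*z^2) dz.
d(omega) = (2*x - 3*z) dx ∧ dy + (-x - 3*y) dx ∧ dz + (-2*z) dy ∧ dz

For a 1-form omega = sum_i f_i dx_i, the exterior derivative is
  d(omega) = sum_{i < j} (∂f_j/∂x_i - ∂f_i/∂x_j) dx_i ∧ dx_j.
  coefficient of dx ∧ dy: ∂f_2/∂x - ∂f_1/∂y = ∂(x^2)/∂x - ∂(-2*x^2 - x*z + 3*y*z)/∂y = 2*x - 3*z
  coefficient of dx ∧ dz: ∂f_3/∂x - ∂f_1/∂z = ∂(-x^2 - 2*y*z + 3*z^2)/∂x - ∂(-2*x^2 - x*z + 3*y*z)/∂z = -x - 3*y
  coefficient of dy ∧ dz: ∂f_3/∂y - ∂f_2/∂z = ∂(-x^2 - 2*y*z + 3*z^2)/∂y - ∂(x^2)/∂z = -2*z
Assembling: d(omega) = (2*x - 3*z) dx ∧ dy + (-x - 3*y) dx ∧ dz + (-2*z) dy ∧ dz.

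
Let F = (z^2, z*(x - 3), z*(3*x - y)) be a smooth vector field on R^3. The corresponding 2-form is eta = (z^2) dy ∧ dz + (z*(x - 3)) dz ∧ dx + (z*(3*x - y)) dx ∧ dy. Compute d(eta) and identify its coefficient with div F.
d(eta) = (3*x - y) dx ∧ dy ∧ dz; div F = 3*x - y

For a 2-form in R^3 of the form above, applying d gives a 3-form with coefficient ∂P/∂x + ∂Q/∂y + ∂R/∂z:
  ∂P/∂x = 0
  ∂Q/∂y = 0
  ∂R/∂z = 3*x - y
Sum = 3*x - y, which is exactly div F.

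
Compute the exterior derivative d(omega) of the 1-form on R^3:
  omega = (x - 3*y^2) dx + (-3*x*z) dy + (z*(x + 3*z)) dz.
d(omega) = (6*y - 3*z) dx ∧ dy + (z) dx ∧ dz + (3*x) dy ∧ dz

For a 1-form omega = sum_i f_i dx_i, the exterior derivative is
  d(omega) = sum_{i < j} (∂f_j/∂x_i - ∂f_i/∂x_j) dx_i ∧ dx_j.
  coefficient of dx ∧ dy: ∂f_2/∂x - ∂f_1/∂y = ∂(-3*x*z)/∂x - ∂(x - 3*y^2)/∂y = 6*y - 3*z
  coefficient of dx ∧ dz: ∂f_3/∂x - ∂f_1/∂z = ∂(z*(x + 3*z))/∂x - ∂(x - 3*y^2)/∂z = z
  coefficient of dy ∧ dz: ∂f_3/∂y - ∂f_2/∂z = ∂(z*(x + 3*z))/∂y - ∂(-3*x*z)/∂z = 3*x
Assembling: d(omega) = (6*y - 3*z) dx ∧ dy + (z) dx ∧ dz + (3*x) dy ∧ dz.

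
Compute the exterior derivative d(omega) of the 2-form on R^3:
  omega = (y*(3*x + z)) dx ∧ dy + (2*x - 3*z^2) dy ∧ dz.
d(omega) = (y + 2) dx ∧ dy ∧ dz

For a 2-form omega = sum_{i<j} g_{ij} dx_i ∧ dx_j, the exterior derivative is
  d(omega) = sum_{i<j} d(g_{ij}) ∧ dx_i ∧ dx_j = sum_{i<j, k} (∂g_{ij}/∂x_k) dx_k ∧ dx_i ∧ dx_j.
Expand each term, using dx_k ∧ dx_i ∧ dx_j = sgn(permutation) dx_{(a)} ∧ dx_{(b)} ∧ dx_{(c)} with (a < b < c) sorted:
  d(y*(3*x + z)) includes (∂/∂z)(y*(3*x + z)) dz = (y) dz, which multiplied by dx ∧ dy gives (y) dx ∧ dy ∧ dz
  d(2*x - 3*z^2) includes (∂/∂x)(2*x - 3*z^2) dx = (2) dx, which multiplied by dy ∧ dz gives (2) dx ∧ dy ∧ dz
Collecting like 3-forms: d(omega) = (y + 2) dx ∧ dy ∧ dz.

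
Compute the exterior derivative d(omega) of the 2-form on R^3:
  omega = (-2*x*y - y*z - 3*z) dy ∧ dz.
d(omega) = (-2*y) dx ∧ dy ∧ dz

For a 2-form omega = sum_{i<j} g_{ij} dx_i ∧ dx_j, the exterior derivative is
  d(omega) = sum_{i<j} d(g_{ij}) ∧ dx_i ∧ dx_j = sum_{i<j, k} (∂g_{ij}/∂x_k) dx_k ∧ dx_i ∧ dx_j.
Expand each term, using dx_k ∧ dx_i ∧ dx_j = sgn(permutation) dx_{(a)} ∧ dx_{(b)} ∧ dx_{(c)} with (a < b < c) sorted:
  d(-2*x*y - y*z - 3*z) includes (∂/∂x)(-2*x*y - y*z - 3*z) dx = (-2*y) dx, which multiplied by dy ∧ dz gives (-2*y) dx ∧ dy ∧ dz
Collecting like 3-forms: d(omega) = (-2*y) dx ∧ dy ∧ dz.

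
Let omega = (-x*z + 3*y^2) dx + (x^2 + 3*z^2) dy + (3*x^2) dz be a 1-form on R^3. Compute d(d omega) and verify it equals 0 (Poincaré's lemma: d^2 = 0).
d(d omega) = 0

Step 1: d omega = sum_{i<j} (∂f_j/∂x_i - ∂f_i/∂x_j) dx_i ∧ dx_j:
  coeff of dx ∧ dy: 2*x - 6*y
  coeff of dx ∧ dz: 7*x
  coeff of dy ∧ dz: -6*z
Step 2: Apply d again to each 2-form coefficient. The only possible 3-form in R^3 is dx ∧ dy ∧ dz, with coefficient
  ∂(coeff of dy∧dz)/∂x - ∂(coeff of dx∧dz)/∂y + ∂(coeff of dx∧dy)/∂z
  = ∂/∂x (-6*z) - ∂/∂y (7*x) + ∂/∂z (2*x - 6*y).
Each of these terms simplifies to sums of mixed partials that cancel in pairs. The result is 0 (by equality of mixed partials for smooth functions — Schwarz / Clairaut).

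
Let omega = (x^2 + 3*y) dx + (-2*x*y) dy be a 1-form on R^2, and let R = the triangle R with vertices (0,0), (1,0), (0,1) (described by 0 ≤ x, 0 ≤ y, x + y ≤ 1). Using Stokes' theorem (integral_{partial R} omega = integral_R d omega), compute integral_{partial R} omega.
integral_(partial R) omega = -11/6

Stokes: integral_partial_R omega = integral_R d omega with d omega = (∂Q/∂x - ∂P/∂y) dx ∧ dy.
  ∂Q/∂x = -2*y
  ∂P/∂y = 3
  integrand = ∂Q/∂x - ∂P/∂y = -2*y - 3.
Integrating over R: integral_0^1 integral_0^{1-x} (-2*y - 3) dy dx = -11/6.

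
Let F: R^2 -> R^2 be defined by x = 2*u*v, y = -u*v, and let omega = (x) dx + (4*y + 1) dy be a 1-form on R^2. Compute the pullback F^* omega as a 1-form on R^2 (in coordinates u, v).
F^* omega = (v*(8*u*v - 1)) du + (u*(8*u*v - 1)) dv

Using F^*(f dg) = (f ∘ F) d(g ∘ F), substitute each coordinate x_i by F_i(u, v) in f_i, and replace dx_i by d F_i = (∂F_i/∂u) du + (∂F_i/∂v) dv.
  For the x component: f_1(F) = 2*u*v; d F_1 = (2*v) du + (2*u) dv
  For the y component: f_2(F) = -4*u*v + 1; d F_2 = (-v) du + (-u) dv
Combining and collecting du, dv coefficients:
  coeff of du: v*(8*u*v - 1)
  coeff of dv: u*(8*u*v - 1)
F^* omega = (v*(8*u*v - 1)) du + (u*(8*u*v - 1)) dv.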